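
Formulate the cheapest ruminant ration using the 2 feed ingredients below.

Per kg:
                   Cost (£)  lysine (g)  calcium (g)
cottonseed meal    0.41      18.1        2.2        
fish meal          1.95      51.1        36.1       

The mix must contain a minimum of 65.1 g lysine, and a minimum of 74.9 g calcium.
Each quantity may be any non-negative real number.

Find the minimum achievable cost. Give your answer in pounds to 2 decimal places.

Treat it as an LP. Let x1 = kg of cottonseed meal, x2 = kg of fish meal.
Minimize 0.41x1 + 1.95x2 with:
  18.1x1 + 51.1x2 ≥ 65.1   (lysine)
  2.2x1 + 36.1x2 ≥ 74.9   (calcium)
  x1, x2 ≥ 0.
The minimum-cost mix takes nothing from cottonseed meal — only fish meal. The calcium requirement is met with equality.
So fish meal = 2.075 kg.
Objective = 1.95·2.075 = 4.0463.

£4.05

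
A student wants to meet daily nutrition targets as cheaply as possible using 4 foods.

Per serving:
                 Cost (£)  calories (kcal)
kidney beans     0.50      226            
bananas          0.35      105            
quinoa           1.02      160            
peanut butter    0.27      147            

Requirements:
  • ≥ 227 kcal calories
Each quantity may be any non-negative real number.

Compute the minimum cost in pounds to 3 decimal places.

Set it up as a linear program. Let x1 = servings of kidney beans, x2 = servings of bananas, x3 = servings of quinoa, x4 = servings of peanut butter.
min 0.5x1 + 0.35x2 + 1.02x3 + 0.27x4 s.t.:
  226x1 + 105x2 + 160x3 + 147x4 ≥ 227   (calories)
  x1, x2, x3, x4 ≥ 0.
The minimum-cost mix takes nothing from kidney beans, bananas, quinoa — only peanut butter. Binding constraint: calories.
That vertex is x4 = 1.544.
Hence cost = 0.27·1.544 = £0.41688.

£0.417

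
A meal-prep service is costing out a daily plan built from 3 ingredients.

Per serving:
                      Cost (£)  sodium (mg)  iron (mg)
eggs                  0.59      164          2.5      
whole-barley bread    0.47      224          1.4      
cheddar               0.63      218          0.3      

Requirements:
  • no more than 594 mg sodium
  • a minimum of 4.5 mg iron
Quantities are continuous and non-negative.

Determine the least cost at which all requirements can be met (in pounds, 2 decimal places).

£1.06

Let x1 = servings of eggs, x2 = servings of whole-barley bread, x3 = servings of cheddar.
Minimize 0.59x1 + 0.47x2 + 0.63x3 with:
  164x1 + 224x2 + 218x3 ≤ 594   (sodium)
  2.5x1 + 1.4x2 + 0.3x3 ≥ 4.5   (iron)
  x1, x2, x3 ≥ 0.
The cheapest feasible vertex uses only eggs; whole-barley bread, cheddar are not used. The iron requirement is met with equality.
Optimal quantities: eggs = 1.8 servings.
Hence cost = 0.59·1.8 = £1.0620.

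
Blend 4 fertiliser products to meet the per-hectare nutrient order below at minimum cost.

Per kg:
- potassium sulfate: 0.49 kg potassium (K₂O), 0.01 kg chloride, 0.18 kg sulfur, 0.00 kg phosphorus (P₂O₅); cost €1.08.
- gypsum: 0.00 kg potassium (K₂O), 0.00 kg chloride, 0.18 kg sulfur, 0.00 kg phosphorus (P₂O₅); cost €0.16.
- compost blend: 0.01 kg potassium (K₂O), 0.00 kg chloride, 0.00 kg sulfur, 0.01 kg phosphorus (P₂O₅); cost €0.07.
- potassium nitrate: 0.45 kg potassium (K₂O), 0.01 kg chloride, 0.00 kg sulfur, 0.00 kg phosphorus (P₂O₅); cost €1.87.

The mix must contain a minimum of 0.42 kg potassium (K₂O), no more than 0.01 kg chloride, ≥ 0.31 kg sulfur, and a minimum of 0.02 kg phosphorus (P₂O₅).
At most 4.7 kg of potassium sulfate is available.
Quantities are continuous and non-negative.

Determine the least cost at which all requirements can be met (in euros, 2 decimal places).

Let x1 = kg of potassium sulfate, x2 = kg of gypsum, x3 = kg of compost blend, x4 = kg of potassium nitrate.
Minimize 1.08x1 + 0.16x2 + 0.07x3 + 1.87x4 s.t.:
  0.49x1 + 0.01x3 + 0.45x4 ≥ 0.42   (potassium (K₂O))
  0.01x1 + 0.01x4 ≤ 0.01   (chloride)
  0.18x1 + 0.18x2 ≥ 0.31   (sulfur)
  0.01x3 ≥ 0.02   (phosphorus (P₂O₅))
  x1 ≤ 4.7
  x1, x2, x3, x4 ≥ 0.
The minimum-cost mix takes nothing from potassium nitrate — only potassium sulfate, gypsum, compost blend. Binding constraints: potassium (K₂O), sulfur, phosphorus (P₂O₅).
So potassium sulfate = 0.8163 kg, gypsum = 0.9059 kg, compost blend = 2 kg.
Total cost: 1.08·0.8163 + 0.16·0.9059 + 0.07·2 = 1.1665.

€1.17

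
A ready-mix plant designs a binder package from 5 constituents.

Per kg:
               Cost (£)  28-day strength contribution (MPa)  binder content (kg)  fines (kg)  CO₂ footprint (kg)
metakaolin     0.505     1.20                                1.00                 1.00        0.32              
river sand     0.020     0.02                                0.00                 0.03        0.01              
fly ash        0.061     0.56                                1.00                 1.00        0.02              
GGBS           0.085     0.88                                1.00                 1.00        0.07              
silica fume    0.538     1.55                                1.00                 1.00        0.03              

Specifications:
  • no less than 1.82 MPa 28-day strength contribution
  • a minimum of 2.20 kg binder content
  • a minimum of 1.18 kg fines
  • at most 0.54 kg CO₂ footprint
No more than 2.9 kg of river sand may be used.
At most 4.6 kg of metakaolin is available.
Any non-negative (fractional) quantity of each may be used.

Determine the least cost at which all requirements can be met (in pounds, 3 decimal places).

Let x1 = kg of metakaolin, x2 = kg of river sand, x3 = kg of fly ash, x4 = kg of GGBS, x5 = kg of silica fume.
Minimize 0.505x1 + 0.02x2 + 0.061x3 + 0.085x4 + 0.538x5 with:
  1.2x1 + 0.02x2 + 0.56x3 + 0.88x4 + 1.55x5 ≥ 1.82   (28-day strength contribution)
  1x1 + 1x3 + 1x4 + 1x5 ≥ 2.2   (binder content)
  1x1 + 0.03x2 + 1x3 + 1x4 + 1x5 ≥ 1.18   (fines)
  0.32x1 + 0.01x2 + 0.02x3 + 0.07x4 + 0.03x5 ≤ 0.54   (CO₂ footprint)
  x2 ≤ 2.9
  x1 ≤ 4.6
  x1, x2, x3, x4, x5 ≥ 0.
The minimum-cost mix takes nothing from metakaolin, river sand, silica fume — only fly ash, GGBS. There the 28-day strength contribution and binder content constraints are tight.
Solving gives x3 = 0.3625, x4 = 1.837.
Objective = 0.061·0.3625 + 0.085·1.837 = 0.17826.

£0.178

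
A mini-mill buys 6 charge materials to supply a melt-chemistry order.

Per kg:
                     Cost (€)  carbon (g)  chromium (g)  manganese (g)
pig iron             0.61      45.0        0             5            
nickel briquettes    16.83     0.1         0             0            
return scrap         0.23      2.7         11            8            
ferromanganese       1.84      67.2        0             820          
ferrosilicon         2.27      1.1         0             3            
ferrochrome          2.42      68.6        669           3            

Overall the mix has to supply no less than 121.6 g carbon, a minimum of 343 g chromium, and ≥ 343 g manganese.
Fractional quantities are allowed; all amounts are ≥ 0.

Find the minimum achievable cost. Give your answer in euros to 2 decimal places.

€2.79

Treat it as an LP. Let x1 = kg of pig iron, x2 = kg of nickel briquettes, x3 = kg of return scrap, x4 = kg of ferromanganese, x5 = kg of ferrosilicon, x6 = kg of ferrochrome.
Minimise 0.61x1 + 16.83x2 + 0.23x3 + 1.84x4 + 2.27x5 + 2.42x6 s.t.:
  45x1 + 0.1x2 + 2.7x3 + 67.2x4 + 1.1x5 + 68.6x6 ≥ 121.6   (carbon)
  11x3 + 669x6 ≥ 343   (chromium)
  5x1 + 8x3 + 820x4 + 3x5 + 3x6 ≥ 343   (manganese)
  x1, x2, x3, x4, x5, x6 ≥ 0.
The cheapest feasible vertex uses only pig iron, ferromanganese, ferrochrome; nickel briquettes, return scrap, ferrosilicon are not used. The carbon, chromium, manganese requirements are met with equality.
So pig iron = 1.311 kg, ferromanganese = 0.4084 kg, ferrochrome = 0.5127 kg.
Cost = 0.61·1.311 + 1.84·0.4084 + 2.42·0.5127 = 2.7919.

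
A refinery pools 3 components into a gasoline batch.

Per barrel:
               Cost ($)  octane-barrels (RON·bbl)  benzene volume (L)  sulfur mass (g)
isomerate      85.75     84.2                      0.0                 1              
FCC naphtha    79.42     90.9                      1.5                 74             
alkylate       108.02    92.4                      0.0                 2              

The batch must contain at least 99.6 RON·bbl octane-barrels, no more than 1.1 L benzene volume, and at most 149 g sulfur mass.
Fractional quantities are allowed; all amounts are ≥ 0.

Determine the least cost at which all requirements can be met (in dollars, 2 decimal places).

$91.79

Set it up as a linear program. Let x1 = barrels of isomerate, x2 = barrels of FCC naphtha, x3 = barrels of alkylate.
Minimise 85.75x1 + 79.42x2 + 108.02x3 with:
  84.2x1 + 90.9x2 + 92.4x3 ≥ 99.6   (octane-barrels)
  1.5x2 ≤ 1.1   (benzene volume)
  1x1 + 74x2 + 2x3 ≤ 149   (sulfur mass)
  x1, x2, x3 ≥ 0.
At the optimum only isomerate, FCC naphtha are positive (alkylate = 0). There the octane-barrels and benzene volume constraints are tight.
Optimal quantities: isomerate = 0.39121 barrels, FCC naphtha = 0.73333 barrels.
Objective = 85.75·0.39121 + 79.42·0.73333 = 91.7873.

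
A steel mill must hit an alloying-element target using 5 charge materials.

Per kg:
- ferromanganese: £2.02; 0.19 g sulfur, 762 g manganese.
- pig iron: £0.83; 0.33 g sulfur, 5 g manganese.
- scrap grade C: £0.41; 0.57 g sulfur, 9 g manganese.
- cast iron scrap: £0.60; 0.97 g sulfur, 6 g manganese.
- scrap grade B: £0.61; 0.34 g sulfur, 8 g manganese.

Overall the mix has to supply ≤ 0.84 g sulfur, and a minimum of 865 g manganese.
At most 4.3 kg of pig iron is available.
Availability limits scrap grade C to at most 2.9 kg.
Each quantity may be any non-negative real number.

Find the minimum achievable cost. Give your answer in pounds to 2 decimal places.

Let x1 = kg of ferromanganese, x2 = kg of pig iron, x3 = kg of scrap grade C, x4 = kg of cast iron scrap, x5 = kg of scrap grade B.
Minimize 2.02x1 + 0.83x2 + 0.41x3 + 0.6x4 + 0.61x5 s.t.:
  0.19x1 + 0.33x2 + 0.57x3 + 0.97x4 + 0.34x5 ≤ 0.84   (sulfur)
  762x1 + 5x2 + 9x3 + 6x4 + 8x5 ≥ 865   (manganese)
  x2 ≤ 4.3
  x3 ≤ 2.9
  x1, x2, x3, x4, x5 ≥ 0.
The cheapest feasible vertex uses only ferromanganese; pig iron, scrap grade C, cast iron scrap, scrap grade B are not used. The manganese requirement is met with equality.
Solving gives x1 = 1.135.
Cost = 2.02·1.135 = 2.2927.

£2.29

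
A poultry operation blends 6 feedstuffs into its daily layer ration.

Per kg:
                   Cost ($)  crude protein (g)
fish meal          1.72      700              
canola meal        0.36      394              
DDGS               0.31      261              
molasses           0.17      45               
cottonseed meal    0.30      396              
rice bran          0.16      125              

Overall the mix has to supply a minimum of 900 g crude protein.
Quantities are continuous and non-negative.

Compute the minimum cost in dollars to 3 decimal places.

Set it up as a linear program. Let x1 = kg of fish meal, x2 = kg of canola meal, x3 = kg of DDGS, x4 = kg of molasses, x5 = kg of cottonseed meal, x6 = kg of rice bran.
min 1.72x1 + 0.36x2 + 0.31x3 + 0.17x4 + 0.3x5 + 0.16x6 s.t.:
  700x1 + 394x2 + 261x3 + 45x4 + 396x5 + 125x6 ≥ 900   (crude protein)
  x1, x2, x3, x4, x5, x6 ≥ 0.
The minimum-cost mix takes nothing from fish meal, canola meal, DDGS, molasses, rice bran — only cottonseed meal. There the crude protein constraint is tight.
Solving gives x5 = 2.273.
Hence cost = 0.3·2.273 = $0.68190.

$0.682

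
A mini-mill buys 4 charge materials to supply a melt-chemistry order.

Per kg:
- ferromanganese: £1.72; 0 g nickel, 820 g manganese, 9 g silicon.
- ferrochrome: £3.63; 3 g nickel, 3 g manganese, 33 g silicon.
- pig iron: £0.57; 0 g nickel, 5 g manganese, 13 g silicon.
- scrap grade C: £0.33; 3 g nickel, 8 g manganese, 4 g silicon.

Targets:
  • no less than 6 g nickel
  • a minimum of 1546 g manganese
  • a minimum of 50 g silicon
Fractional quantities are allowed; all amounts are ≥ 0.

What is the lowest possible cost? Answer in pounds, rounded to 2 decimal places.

£4.96

Let x1 = kg of ferromanganese, x2 = kg of ferrochrome, x3 = kg of pig iron, x4 = kg of scrap grade C.
Minimise 1.72x1 + 3.63x2 + 0.57x3 + 0.33x4 subject to:
  3x2 + 3x4 ≥ 6   (nickel)
  820x1 + 3x2 + 5x3 + 8x4 ≥ 1546   (manganese)
  9x1 + 33x2 + 13x3 + 4x4 ≥ 50   (silicon)
  x1, x2, x3, x4 ≥ 0.
The cheapest feasible vertex uses only ferromanganese, pig iron, scrap grade C; ferrochrome is not used. Binding constraints: nickel, manganese, silicon.
That vertex is x1 = 1.854, x3 = 1.947, x4 = 2.
Cost = 1.72·1.854 + 0.57·1.947 + 0.33·2 = 4.9587.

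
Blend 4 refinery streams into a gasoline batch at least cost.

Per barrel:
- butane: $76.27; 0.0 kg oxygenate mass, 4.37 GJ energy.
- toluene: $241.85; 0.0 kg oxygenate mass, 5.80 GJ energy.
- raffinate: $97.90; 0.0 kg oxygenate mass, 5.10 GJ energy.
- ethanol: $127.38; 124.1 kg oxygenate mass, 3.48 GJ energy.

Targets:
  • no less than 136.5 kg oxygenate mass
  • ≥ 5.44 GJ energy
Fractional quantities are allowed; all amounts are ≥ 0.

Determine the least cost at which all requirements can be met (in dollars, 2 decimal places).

$168.25

Set it up as a linear program. Let x1 = barrels of butane, x2 = barrels of toluene, x3 = barrels of raffinate, x4 = barrels of ethanol.
Minimize 76.27x1 + 241.85x2 + 97.9x3 + 127.38x4 subject to:
  124.1x4 ≥ 136.5   (oxygenate mass)
  4.37x1 + 5.8x2 + 5.1x3 + 3.48x4 ≥ 5.44   (energy)
  x1, x2, x3, x4 ≥ 0.
The optimal basis is {butane, ethanol}; toluene, raffinate drop out. The oxygenate mass and energy requirements are met with equality.
That vertex is x1 = 0.3689, x4 = 1.1.
Hence cost = 76.27·0.3689 + 127.38·1.1 = $168.2540.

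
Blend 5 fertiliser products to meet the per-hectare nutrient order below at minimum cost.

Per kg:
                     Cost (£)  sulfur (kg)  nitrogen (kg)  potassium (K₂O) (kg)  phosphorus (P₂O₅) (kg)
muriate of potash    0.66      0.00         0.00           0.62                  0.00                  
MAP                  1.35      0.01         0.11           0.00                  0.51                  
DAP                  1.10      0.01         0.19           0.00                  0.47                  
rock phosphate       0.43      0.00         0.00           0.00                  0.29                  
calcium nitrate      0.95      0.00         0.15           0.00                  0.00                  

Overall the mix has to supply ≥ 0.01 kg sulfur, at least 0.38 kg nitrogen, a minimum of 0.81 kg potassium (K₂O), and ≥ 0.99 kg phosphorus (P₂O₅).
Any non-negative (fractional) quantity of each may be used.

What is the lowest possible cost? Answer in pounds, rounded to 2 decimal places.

£3.14

Let x1 = kg of muriate of potash, x2 = kg of MAP, x3 = kg of DAP, x4 = kg of rock phosphate, x5 = kg of calcium nitrate.
min 0.66x1 + 1.35x2 + 1.1x3 + 0.43x4 + 0.95x5 with:
  0.01x2 + 0.01x3 ≥ 0.01   (sulfur)
  0.11x2 + 0.19x3 + 0.15x5 ≥ 0.38   (nitrogen)
  0.62x1 ≥ 0.81   (potassium (K₂O))
  0.51x2 + 0.47x3 + 0.29x4 ≥ 0.99   (phosphorus (P₂O₅))
  x1, x2, x3, x4, x5 ≥ 0.
The minimum-cost mix takes nothing from MAP, calcium nitrate — only muriate of potash, DAP, rock phosphate. There the nitrogen, potassium (K₂O), phosphorus (P₂O₅) constraints are tight.
Solving gives x1 = 1.306, x3 = 2, x4 = 0.1724.
Objective = 0.66·1.306 + 1.1·2 + 0.43·0.1724 = 3.1361.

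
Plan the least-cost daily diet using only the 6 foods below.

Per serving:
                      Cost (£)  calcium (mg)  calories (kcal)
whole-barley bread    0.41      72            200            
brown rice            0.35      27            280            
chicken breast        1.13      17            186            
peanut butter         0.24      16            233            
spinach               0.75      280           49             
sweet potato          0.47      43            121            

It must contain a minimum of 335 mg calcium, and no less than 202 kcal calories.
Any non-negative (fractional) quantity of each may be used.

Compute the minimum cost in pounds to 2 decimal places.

£1.02

This is a linear program. Let x1 = servings of whole-barley bread, x2 = servings of brown rice, x3 = servings of chicken breast, x4 = servings of peanut butter, x5 = servings of spinach, x6 = servings of sweet potato.
min 0.41x1 + 0.35x2 + 1.13x3 + 0.24x4 + 0.75x5 + 0.47x6 with:
  72x1 + 27x2 + 17x3 + 16x4 + 280x5 + 43x6 ≥ 335   (calcium)
  200x1 + 280x2 + 186x3 + 233x4 + 49x5 + 121x6 ≥ 202   (calories)
  x1, x2, x3, x4, x5, x6 ≥ 0.
The cheapest feasible vertex uses only peanut butter, spinach; whole-barley bread, brown rice, chicken breast, sweet potato are not used. There the calcium and calories constraints are tight.
Solving gives x4 = 0.6228, x5 = 1.161.
Hence cost = 0.24·0.6228 + 0.75·1.161 = £1.0202.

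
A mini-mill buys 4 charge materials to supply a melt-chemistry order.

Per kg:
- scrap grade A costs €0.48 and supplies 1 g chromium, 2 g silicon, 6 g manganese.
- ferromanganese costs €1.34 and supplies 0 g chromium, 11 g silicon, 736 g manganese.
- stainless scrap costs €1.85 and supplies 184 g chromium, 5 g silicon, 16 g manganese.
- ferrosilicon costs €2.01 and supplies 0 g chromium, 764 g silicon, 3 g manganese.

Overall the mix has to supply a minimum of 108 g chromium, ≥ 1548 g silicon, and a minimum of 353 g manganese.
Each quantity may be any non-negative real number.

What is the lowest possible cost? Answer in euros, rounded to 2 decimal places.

This is a linear program. Let x1 = kg of scrap grade A, x2 = kg of ferromanganese, x3 = kg of stainless scrap, x4 = kg of ferrosilicon.
Minimize 0.48x1 + 1.34x2 + 1.85x3 + 2.01x4 with:
  1x1 + 184x3 ≥ 108   (chromium)
  2x1 + 11x2 + 5x3 + 764x4 ≥ 1548   (silicon)
  6x1 + 736x2 + 16x3 + 3x4 ≥ 353   (manganese)
  x1, x2, x3, x4 ≥ 0.
The cheapest feasible vertex uses only ferromanganese, stainless scrap, ferrosilicon; scrap grade A is not used. Binding constraints: chromium, silicon, manganese.
Solving gives x2 = 0.4586, x3 = 0.587, x4 = 2.016.
Total cost: 1.34·0.4586 + 1.85·0.587 + 2.01·2.016 = 5.7526.

€5.75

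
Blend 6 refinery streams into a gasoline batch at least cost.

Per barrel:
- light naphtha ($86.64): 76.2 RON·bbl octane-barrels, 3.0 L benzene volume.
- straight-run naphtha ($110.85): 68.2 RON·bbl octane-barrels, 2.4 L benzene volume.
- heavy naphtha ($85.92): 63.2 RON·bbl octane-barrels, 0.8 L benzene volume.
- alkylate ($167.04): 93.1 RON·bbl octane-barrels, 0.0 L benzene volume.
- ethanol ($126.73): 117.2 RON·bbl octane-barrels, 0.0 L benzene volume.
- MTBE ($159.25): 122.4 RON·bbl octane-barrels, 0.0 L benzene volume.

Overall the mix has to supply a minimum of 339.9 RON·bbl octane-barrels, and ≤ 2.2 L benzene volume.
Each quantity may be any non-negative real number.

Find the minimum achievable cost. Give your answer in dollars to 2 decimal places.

$367.54

Treat it as an LP. Let x1 = barrels of light naphtha, x2 = barrels of straight-run naphtha, x3 = barrels of heavy naphtha, x4 = barrels of alkylate, x5 = barrels of ethanol, x6 = barrels of MTBE.
min 86.64x1 + 110.85x2 + 85.92x3 + 167.04x4 + 126.73x5 + 159.25x6 subject to:
  76.2x1 + 68.2x2 + 63.2x3 + 93.1x4 + 117.2x5 + 122.4x6 ≥ 339.9   (octane-barrels)
  3x1 + 2.4x2 + 0.8x3 ≤ 2.2   (benzene volume)
  x1, x2, x3, x4, x5, x6 ≥ 0.
The minimum-cost mix takes nothing from light naphtha, straight-run naphtha, heavy naphtha, alkylate, MTBE — only ethanol. Binding constraint: octane-barrels.
That vertex is x5 = 2.9002.
Hence cost = 126.73·2.9002 = $367.5423.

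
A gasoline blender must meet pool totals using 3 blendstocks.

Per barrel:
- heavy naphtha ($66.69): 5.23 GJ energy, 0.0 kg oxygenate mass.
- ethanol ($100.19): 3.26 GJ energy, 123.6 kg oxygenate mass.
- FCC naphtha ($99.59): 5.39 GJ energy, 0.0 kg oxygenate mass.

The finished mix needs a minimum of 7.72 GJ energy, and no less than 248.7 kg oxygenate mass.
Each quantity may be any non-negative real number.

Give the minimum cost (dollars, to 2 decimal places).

Set it up as a linear program. Let x1 = barrels of heavy naphtha, x2 = barrels of ethanol, x3 = barrels of FCC naphtha.
min 66.69x1 + 100.19x2 + 99.59x3 s.t.:
  5.23x1 + 3.26x2 + 5.39x3 ≥ 7.72   (energy)
  123.6x2 ≥ 248.7   (oxygenate mass)
  x1, x2, x3 ≥ 0.
The minimum-cost mix takes nothing from FCC naphtha — only heavy naphtha, ethanol. Binding constraints: energy and oxygenate mass.
Optimal quantities: heavy naphtha = 0.22188 barrels, ethanol = 2.0121 barrels.
Cost = 66.69·0.22188 + 100.19·2.0121 = 216.3895.

$216.39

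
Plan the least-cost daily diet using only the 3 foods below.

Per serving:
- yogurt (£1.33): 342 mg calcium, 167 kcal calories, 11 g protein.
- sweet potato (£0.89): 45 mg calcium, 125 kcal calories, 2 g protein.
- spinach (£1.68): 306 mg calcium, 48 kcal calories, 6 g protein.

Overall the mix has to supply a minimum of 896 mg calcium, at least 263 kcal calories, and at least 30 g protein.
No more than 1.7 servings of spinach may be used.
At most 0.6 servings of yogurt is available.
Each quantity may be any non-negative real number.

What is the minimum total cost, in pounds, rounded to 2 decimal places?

This is a linear program. Let x1 = servings of yogurt, x2 = servings of sweet potato, x3 = servings of spinach.
Minimise 1.33x1 + 0.89x2 + 1.68x3 subject to:
  342x1 + 45x2 + 306x3 ≥ 896   (calcium)
  167x1 + 125x2 + 48x3 ≥ 263   (calories)
  11x1 + 2x2 + 6x3 ≥ 30   (protein)
  x3 ≤ 1.7
  x1 ≤ 0.6
  x1, x2, x3 ≥ 0.
All 3 inputs are positive at the optimum. There the protein, the spinach cap, the yogurt cap constraints are tight.
Optimal quantities: yogurt = 0.6 servings, sweet potato = 6.6 servings, spinach = 1.7 servings.
Total cost: 1.33·0.6 + 0.89·6.6 + 1.68·1.7 = 9.5280.

£9.53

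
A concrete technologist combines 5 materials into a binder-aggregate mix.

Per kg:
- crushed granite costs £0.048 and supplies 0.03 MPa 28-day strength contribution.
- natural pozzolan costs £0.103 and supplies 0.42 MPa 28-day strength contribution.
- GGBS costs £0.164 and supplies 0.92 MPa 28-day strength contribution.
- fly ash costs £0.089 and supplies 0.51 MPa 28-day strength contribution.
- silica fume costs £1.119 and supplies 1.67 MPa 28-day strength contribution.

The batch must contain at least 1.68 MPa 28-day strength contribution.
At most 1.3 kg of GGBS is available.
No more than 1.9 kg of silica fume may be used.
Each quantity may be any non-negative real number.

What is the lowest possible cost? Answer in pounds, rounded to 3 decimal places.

Set it up as a linear program. Let x1 = kg of crushed granite, x2 = kg of natural pozzolan, x3 = kg of GGBS, x4 = kg of fly ash, x5 = kg of silica fume.
min 0.048x1 + 0.103x2 + 0.164x3 + 0.089x4 + 1.119x5 s.t.:
  0.03x1 + 0.42x2 + 0.92x3 + 0.51x4 + 1.67x5 ≥ 1.68   (28-day strength contribution)
  x3 ≤ 1.3
  x5 ≤ 1.9
  x1, x2, x3, x4, x5 ≥ 0.
The cheapest feasible vertex uses only fly ash; crushed granite, natural pozzolan, GGBS, silica fume are not used. The 28-day strength contribution requirement is met with equality.
Optimal quantities: fly ash = 3.294 kg.
Cost = 0.089·3.294 = 0.29317.

£0.293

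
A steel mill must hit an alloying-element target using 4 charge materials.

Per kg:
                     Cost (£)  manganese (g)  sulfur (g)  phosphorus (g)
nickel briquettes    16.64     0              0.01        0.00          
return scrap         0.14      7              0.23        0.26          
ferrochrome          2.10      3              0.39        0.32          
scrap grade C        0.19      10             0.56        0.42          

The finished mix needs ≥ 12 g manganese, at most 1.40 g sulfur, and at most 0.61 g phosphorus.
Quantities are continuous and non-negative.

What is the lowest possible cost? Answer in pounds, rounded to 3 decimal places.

£0.228

Treat it as an LP. Let x1 = kg of nickel briquettes, x2 = kg of return scrap, x3 = kg of ferrochrome, x4 = kg of scrap grade C.
Minimise 16.64x1 + 0.14x2 + 2.1x3 + 0.19x4 with:
  7x2 + 3x3 + 10x4 ≥ 12   (manganese)
  0.01x1 + 0.23x2 + 0.39x3 + 0.56x4 ≤ 1.4   (sulfur)
  0.26x2 + 0.32x3 + 0.42x4 ≤ 0.61   (phosphorus)
  x1, x2, x3, x4 ≥ 0.
The minimum-cost mix takes nothing from nickel briquettes, return scrap, ferrochrome — only scrap grade C. There the manganese constraint is tight.
Solving gives x4 = 1.2.
Hence cost = 0.19·1.2 = £0.22800.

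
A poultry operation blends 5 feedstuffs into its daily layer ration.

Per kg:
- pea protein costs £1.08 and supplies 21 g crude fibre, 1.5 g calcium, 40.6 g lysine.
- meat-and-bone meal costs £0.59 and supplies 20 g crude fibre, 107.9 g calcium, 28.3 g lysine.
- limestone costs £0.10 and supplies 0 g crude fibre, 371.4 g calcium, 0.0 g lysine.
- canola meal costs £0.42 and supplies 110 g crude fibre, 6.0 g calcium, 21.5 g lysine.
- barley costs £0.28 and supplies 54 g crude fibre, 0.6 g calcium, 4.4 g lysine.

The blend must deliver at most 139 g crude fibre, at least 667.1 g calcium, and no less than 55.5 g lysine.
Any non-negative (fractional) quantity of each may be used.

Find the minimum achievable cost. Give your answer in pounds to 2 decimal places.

Set it up as a linear program. Let x1 = kg of pea protein, x2 = kg of meat-and-bone meal, x3 = kg of limestone, x4 = kg of canola meal, x5 = kg of barley.
Minimize 1.08x1 + 0.59x2 + 0.1x3 + 0.42x4 + 0.28x5 s.t.:
  21x1 + 20x2 + 110x4 + 54x5 ≤ 139   (crude fibre)
  1.5x1 + 107.9x2 + 371.4x3 + 6x4 + 0.6x5 ≥ 667.1   (calcium)
  40.6x1 + 28.3x2 + 21.5x4 + 4.4x5 ≥ 55.5   (lysine)
  x1, x2, x3, x4, x5 ≥ 0.
At the optimum only meat-and-bone meal, limestone, canola meal are positive (pea protein, barley = 0). There the crude fibre, calcium, lysine constraints are tight.
So meat-and-bone meal = 1.162 kg, limestone = 1.442 kg, canola meal = 1.052 kg.
Objective = 0.59·1.162 + 0.1·1.442 + 0.42·1.052 = 1.2716.

£1.27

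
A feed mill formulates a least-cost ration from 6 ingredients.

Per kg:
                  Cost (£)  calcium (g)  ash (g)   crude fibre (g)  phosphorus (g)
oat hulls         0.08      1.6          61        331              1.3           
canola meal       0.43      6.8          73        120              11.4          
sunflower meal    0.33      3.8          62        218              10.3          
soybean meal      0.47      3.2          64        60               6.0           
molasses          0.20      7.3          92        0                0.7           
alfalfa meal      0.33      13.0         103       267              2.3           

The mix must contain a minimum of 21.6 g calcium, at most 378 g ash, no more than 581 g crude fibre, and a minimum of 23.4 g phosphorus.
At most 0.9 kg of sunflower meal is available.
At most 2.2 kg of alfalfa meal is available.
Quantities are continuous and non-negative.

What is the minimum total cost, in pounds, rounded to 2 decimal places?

£1.03

Treat it as an LP. Let x1 = kg of oat hulls, x2 = kg of canola meal, x3 = kg of sunflower meal, x4 = kg of soybean meal, x5 = kg of molasses, x6 = kg of alfalfa meal.
min 0.08x1 + 0.43x2 + 0.33x3 + 0.47x4 + 0.2x5 + 0.33x6 s.t.:
  1.6x1 + 6.8x2 + 3.8x3 + 3.2x4 + 7.3x5 + 13x6 ≥ 21.6   (calcium)
  61x1 + 73x2 + 62x3 + 64x4 + 92x5 + 103x6 ≤ 378   (ash)
  331x1 + 120x2 + 218x3 + 60x4 + 267x6 ≤ 581   (crude fibre)
  1.3x1 + 11.4x2 + 10.3x3 + 6x4 + 0.7x5 + 2.3x6 ≥ 23.4   (phosphorus)
  x3 ≤ 0.9
  x6 ≤ 2.2
  x1, x2, x3, x4, x5, x6 ≥ 0.
The cheapest feasible vertex uses only canola meal, sunflower meal, alfalfa meal; oat hulls, soybean meal, molasses are not used. Binding constraints: calcium, phosphorus, the sunflower meal cap.
So canola meal = 1.07 kg, sunflower meal = 0.9 kg, alfalfa meal = 0.8386 kg.
Objective = 0.43·1.07 + 0.33·0.9 + 0.33·0.8386 = 1.0338.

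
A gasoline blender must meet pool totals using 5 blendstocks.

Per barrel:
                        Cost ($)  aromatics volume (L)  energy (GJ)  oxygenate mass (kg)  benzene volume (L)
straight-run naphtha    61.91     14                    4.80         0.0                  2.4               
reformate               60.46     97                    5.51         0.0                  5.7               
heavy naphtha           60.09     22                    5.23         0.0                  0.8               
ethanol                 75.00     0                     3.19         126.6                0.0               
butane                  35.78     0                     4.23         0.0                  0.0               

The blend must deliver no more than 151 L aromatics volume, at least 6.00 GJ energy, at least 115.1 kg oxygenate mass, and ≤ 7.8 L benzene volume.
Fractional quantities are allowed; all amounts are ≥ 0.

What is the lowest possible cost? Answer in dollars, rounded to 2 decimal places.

This is a linear program. Let x1 = barrels of straight-run naphtha, x2 = barrels of reformate, x3 = barrels of heavy naphtha, x4 = barrels of ethanol, x5 = barrels of butane.
Minimise 61.91x1 + 60.46x2 + 60.09x3 + 75x4 + 35.78x5 with:
  14x1 + 97x2 + 22x3 ≤ 151   (aromatics volume)
  4.8x1 + 5.51x2 + 5.23x3 + 3.19x4 + 4.23x5 ≥ 6   (energy)
  126.6x4 ≥ 115.1   (oxygenate mass)
  2.4x1 + 5.7x2 + 0.8x3 ≤ 7.8   (benzene volume)
  x1, x2, x3, x4, x5 ≥ 0.
The cheapest feasible vertex uses only ethanol, butane; straight-run naphtha, reformate, heavy naphtha are not used. Binding constraints: energy and oxygenate mass.
Solving gives x4 = 0.9092, x5 = 0.7328.
Objective = 75·0.9092 + 35.78·0.7328 = 94.4096.

$94.41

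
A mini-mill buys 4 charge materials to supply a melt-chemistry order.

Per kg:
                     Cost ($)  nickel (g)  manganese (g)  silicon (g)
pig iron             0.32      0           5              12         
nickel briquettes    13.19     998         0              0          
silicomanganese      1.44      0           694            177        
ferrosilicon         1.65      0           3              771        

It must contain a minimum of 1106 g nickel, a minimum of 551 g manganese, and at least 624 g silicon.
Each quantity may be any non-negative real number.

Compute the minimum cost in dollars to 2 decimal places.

$16.79

Treat it as an LP. Let x1 = kg of pig iron, x2 = kg of nickel briquettes, x3 = kg of silicomanganese, x4 = kg of ferrosilicon.
Minimize 0.32x1 + 13.19x2 + 1.44x3 + 1.65x4 with:
  998x2 ≥ 1106   (nickel)
  5x1 + 694x3 + 3x4 ≥ 551   (manganese)
  12x1 + 177x3 + 771x4 ≥ 624   (silicon)
  x1, x2, x3, x4 ≥ 0.
The minimum-cost mix takes nothing from pig iron — only nickel briquettes, silicomanganese, ferrosilicon. Binding constraints: nickel, manganese, silicon.
So nickel briquettes = 1.108 kg, silicomanganese = 0.7912 kg, ferrosilicon = 0.6277 kg.
Objective = 13.19·1.108 + 1.44·0.7912 + 1.65·0.6277 = 16.7896.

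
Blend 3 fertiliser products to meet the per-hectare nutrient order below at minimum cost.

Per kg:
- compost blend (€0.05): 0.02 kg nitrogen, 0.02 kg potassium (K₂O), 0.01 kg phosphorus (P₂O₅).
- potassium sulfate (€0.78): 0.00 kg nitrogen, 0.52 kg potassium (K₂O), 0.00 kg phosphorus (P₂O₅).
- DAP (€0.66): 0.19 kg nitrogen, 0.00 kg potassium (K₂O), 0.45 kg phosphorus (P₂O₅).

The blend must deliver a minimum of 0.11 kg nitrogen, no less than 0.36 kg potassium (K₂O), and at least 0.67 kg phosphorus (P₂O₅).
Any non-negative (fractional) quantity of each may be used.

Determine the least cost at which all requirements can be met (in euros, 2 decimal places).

€1.52

This is a linear program. Let x1 = kg of compost blend, x2 = kg of potassium sulfate, x3 = kg of DAP.
Minimise 0.05x1 + 0.78x2 + 0.66x3 s.t.:
  0.02x1 + 0.19x3 ≥ 0.11   (nitrogen)
  0.02x1 + 0.52x2 ≥ 0.36   (potassium (K₂O))
  0.01x1 + 0.45x3 ≥ 0.67   (phosphorus (P₂O₅))
  x1, x2, x3 ≥ 0.
At the optimum only potassium sulfate, DAP are positive (compost blend = 0). Binding constraints: potassium (K₂O) and phosphorus (P₂O₅).
Optimal quantities: potassium sulfate = 0.6923 kg, DAP = 1.489 kg.
Objective = 0.78·0.6923 + 0.66·1.489 = 1.5227.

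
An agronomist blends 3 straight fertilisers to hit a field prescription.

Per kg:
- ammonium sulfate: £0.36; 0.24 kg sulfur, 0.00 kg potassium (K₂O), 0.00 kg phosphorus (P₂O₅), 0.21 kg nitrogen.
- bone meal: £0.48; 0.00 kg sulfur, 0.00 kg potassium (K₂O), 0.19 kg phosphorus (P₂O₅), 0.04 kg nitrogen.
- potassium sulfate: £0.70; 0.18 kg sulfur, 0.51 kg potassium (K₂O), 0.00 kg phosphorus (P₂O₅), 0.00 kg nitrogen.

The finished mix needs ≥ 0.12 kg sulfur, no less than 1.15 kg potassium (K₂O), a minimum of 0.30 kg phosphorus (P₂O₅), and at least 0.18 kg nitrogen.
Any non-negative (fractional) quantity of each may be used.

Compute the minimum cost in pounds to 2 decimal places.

Let x1 = kg of ammonium sulfate, x2 = kg of bone meal, x3 = kg of potassium sulfate.
min 0.36x1 + 0.48x2 + 0.7x3 with:
  0.24x1 + 0.18x3 ≥ 0.12   (sulfur)
  0.51x3 ≥ 1.15   (potassium (K₂O))
  0.19x2 ≥ 0.3   (phosphorus (P₂O₅))
  0.21x1 + 0.04x2 ≥ 0.18   (nitrogen)
  x1, x2, x3 ≥ 0.
The optimal mix uses every input. The potassium (K₂O), phosphorus (P₂O₅), nitrogen requirements are met with equality.
That vertex is x1 = 0.5564, x2 = 1.579, x3 = 2.255.
Objective = 0.36·0.5564 + 0.48·1.579 + 0.7·2.255 = 2.5367.

£2.54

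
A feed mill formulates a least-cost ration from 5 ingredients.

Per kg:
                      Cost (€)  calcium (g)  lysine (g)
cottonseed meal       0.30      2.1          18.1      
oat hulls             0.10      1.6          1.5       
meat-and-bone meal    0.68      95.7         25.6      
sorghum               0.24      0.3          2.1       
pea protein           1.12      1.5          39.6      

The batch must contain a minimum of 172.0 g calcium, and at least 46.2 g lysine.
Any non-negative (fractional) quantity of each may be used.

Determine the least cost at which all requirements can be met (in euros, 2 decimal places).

€1.23

Let x1 = kg of cottonseed meal, x2 = kg of oat hulls, x3 = kg of meat-and-bone meal, x4 = kg of sorghum, x5 = kg of pea protein.
min 0.3x1 + 0.1x2 + 0.68x3 + 0.24x4 + 1.12x5 with:
  2.1x1 + 1.6x2 + 95.7x3 + 0.3x4 + 1.5x5 ≥ 172   (calcium)
  18.1x1 + 1.5x2 + 25.6x3 + 2.1x4 + 39.6x5 ≥ 46.2   (lysine)
  x1, x2, x3, x4, x5 ≥ 0.
The cheapest feasible vertex uses only cottonseed meal, meat-and-bone meal; oat hulls, sorghum, pea protein are not used. Binding constraints: calcium and lysine.
That vertex is x1 = 0.01081, x3 = 1.797.
Cost = 0.3·0.01081 + 0.68·1.797 = 1.2252.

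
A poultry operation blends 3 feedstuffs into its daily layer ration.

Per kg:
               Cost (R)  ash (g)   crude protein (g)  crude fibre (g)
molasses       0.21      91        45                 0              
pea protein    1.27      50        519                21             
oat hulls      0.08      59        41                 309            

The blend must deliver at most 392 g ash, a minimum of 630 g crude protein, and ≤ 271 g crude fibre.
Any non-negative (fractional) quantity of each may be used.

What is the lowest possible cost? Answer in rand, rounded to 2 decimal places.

R1.53

Let x1 = kg of molasses, x2 = kg of pea protein, x3 = kg of oat hulls.
Minimize 0.21x1 + 1.27x2 + 0.08x3 with:
  91x1 + 50x2 + 59x3 ≤ 392   (ash)
  45x1 + 519x2 + 41x3 ≥ 630   (crude protein)
  21x2 + 309x3 ≤ 271   (crude fibre)
  x1, x2, x3 ≥ 0.
The minimum-cost mix takes nothing from molasses — only pea protein, oat hulls. There the crude protein and crude fibre constraints are tight.
Optimal quantities: pea protein = 1.151 kg, oat hulls = 0.7988 kg.
Cost = 1.27·1.151 + 0.08·0.7988 = 1.5257.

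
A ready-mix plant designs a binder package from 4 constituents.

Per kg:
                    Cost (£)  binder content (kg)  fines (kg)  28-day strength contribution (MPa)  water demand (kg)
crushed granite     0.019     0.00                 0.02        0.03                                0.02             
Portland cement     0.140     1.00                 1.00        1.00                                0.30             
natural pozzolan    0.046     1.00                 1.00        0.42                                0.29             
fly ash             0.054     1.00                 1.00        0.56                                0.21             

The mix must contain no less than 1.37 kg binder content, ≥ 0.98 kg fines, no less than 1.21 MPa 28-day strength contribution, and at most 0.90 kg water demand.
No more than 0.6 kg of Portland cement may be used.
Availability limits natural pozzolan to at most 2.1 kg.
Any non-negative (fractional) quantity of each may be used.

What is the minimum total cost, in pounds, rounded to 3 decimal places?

Treat it as an LP. Let x1 = kg of crushed granite, x2 = kg of Portland cement, x3 = kg of natural pozzolan, x4 = kg of fly ash.
Minimize 0.019x1 + 0.14x2 + 0.046x3 + 0.054x4 with:
  1x2 + 1x3 + 1x4 ≥ 1.37   (binder content)
  0.02x1 + 1x2 + 1x3 + 1x4 ≥ 0.98   (fines)
  0.03x1 + 1x2 + 0.42x3 + 0.56x4 ≥ 1.21   (28-day strength contribution)
  0.02x1 + 0.3x2 + 0.29x3 + 0.21x4 ≤ 0.9   (water demand)
  x2 ≤ 0.6
  x3 ≤ 2.1
  x1, x2, x3, x4 ≥ 0.
At the optimum only fly ash is positive (crushed granite, Portland cement, natural pozzolan = 0). The 28-day strength contribution requirement is met with equality.
That vertex is x4 = 2.161.
Total cost: 0.054·2.161 = 0.11669.

£0.117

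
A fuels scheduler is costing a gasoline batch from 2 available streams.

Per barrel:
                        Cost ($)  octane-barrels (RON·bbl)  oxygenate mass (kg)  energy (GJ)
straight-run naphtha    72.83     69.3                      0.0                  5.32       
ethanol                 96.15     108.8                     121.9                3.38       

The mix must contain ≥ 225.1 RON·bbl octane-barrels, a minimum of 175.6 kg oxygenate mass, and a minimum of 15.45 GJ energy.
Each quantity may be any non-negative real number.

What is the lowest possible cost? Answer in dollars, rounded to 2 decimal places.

$283.36

Treat it as an LP. Let x1 = barrels of straight-run naphtha, x2 = barrels of ethanol.
Minimize 72.83x1 + 96.15x2 s.t.:
  69.3x1 + 108.8x2 ≥ 225.1   (octane-barrels)
  121.9x2 ≥ 175.6   (oxygenate mass)
  5.32x1 + 3.38x2 ≥ 15.45   (energy)
  x1, x2 ≥ 0.
Both inputs are positive at the optimum. The oxygenate mass and energy requirements are met with equality.
So straight-run naphtha = 1.9889 barrels, ethanol = 1.4405 barrels.
Hence cost = 72.83·1.9889 + 96.15·1.4405 = $283.3557.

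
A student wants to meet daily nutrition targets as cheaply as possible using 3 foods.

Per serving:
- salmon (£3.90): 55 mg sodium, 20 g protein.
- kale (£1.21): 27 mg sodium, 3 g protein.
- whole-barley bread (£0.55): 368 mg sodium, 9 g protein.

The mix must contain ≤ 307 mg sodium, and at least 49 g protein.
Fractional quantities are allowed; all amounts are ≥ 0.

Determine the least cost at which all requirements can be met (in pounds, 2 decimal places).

This is a linear program. Let x1 = servings of salmon, x2 = servings of kale, x3 = servings of whole-barley bread.
Minimize 3.9x1 + 1.21x2 + 0.55x3 s.t.:
  55x1 + 27x2 + 368x3 ≤ 307   (sodium)
  20x1 + 3x2 + 9x3 ≥ 49   (protein)
  x1, x2, x3 ≥ 0.
The cheapest feasible vertex uses only salmon, whole-barley bread; kale is not used. The sodium and protein requirements are met with equality.
Solving gives x1 = 2.224, x3 = 0.5018.
Hence cost = 3.9·2.224 + 0.55·0.5018 = £8.9496.

£8.95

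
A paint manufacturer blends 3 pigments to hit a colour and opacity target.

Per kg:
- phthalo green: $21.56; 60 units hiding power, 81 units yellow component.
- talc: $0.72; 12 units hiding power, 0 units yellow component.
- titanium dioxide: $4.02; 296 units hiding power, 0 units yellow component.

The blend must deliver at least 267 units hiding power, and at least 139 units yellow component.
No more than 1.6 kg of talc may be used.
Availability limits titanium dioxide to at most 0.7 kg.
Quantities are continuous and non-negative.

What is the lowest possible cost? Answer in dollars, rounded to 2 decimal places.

$39.23

Let x1 = kg of phthalo green, x2 = kg of talc, x3 = kg of titanium dioxide.
min 21.56x1 + 0.72x2 + 4.02x3 subject to:
  60x1 + 12x2 + 296x3 ≥ 267   (hiding power)
  81x1 ≥ 139   (yellow component)
  x2 ≤ 1.6
  x3 ≤ 0.7
  x1, x2, x3 ≥ 0.
The optimal basis is {phthalo green, titanium dioxide}; talc drops out. The hiding power and yellow component requirements are met with equality.
So phthalo green = 1.71605 kg, titanium dioxide = 0.554179 kg.
Total cost: 21.56·1.71605 + 4.02·0.554179 = 39.2258.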